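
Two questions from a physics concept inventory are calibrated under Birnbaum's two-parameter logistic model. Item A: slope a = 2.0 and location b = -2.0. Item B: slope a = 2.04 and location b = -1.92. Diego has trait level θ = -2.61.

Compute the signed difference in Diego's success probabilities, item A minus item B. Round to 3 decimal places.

P(θ) = 1 / (1 + exp(−a(θ − b)))
P_A = 0.2279
P_B = 0.1966
P_A − P_B = 0.0313

0.031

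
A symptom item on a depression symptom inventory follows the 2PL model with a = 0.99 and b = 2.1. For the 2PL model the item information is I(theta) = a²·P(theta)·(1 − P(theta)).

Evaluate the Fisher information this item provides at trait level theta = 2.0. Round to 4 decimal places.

0.2444

P = 1/(1+e^{0.0990}) = 0.4753
P(1−P) = 0.4753 × 0.5247 = 0.2494
I = a² × P(1−P) = 0.99² × 0.2494 = 0.24443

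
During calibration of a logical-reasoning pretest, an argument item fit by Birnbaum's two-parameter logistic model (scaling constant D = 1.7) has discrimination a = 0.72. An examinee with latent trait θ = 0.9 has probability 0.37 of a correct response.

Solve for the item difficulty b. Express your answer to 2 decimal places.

P(θ) = 1 / (1 + exp(−D·a(θ − b)))
logit(0.37) = ln(0.37/0.63) = -0.5322
b = θ − logit/(1.7·a) = 0.9 − (-0.5322)/1.2240 = 1.3348

1.33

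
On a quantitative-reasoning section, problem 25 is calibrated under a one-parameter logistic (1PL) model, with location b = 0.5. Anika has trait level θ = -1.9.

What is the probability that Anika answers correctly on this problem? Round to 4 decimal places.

0.0832

P(θ) = 1 / (1 + exp(−(θ − b)))
Exponent: (-1.9 − 0.5) = -2.4000
1/(1 + e^{2.4000}) = 0.0832
P = 0.0832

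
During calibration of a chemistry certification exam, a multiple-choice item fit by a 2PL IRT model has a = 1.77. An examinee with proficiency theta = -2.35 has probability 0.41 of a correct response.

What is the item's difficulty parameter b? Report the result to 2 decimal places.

P(theta) = 1 / (1 + exp(−a(theta − b)))
logit(0.41) = ln(0.41/0.59) = -0.3640
b = theta − logit/(a) = -2.35 − (-0.3640)/1.7700 = -2.1444

-2.14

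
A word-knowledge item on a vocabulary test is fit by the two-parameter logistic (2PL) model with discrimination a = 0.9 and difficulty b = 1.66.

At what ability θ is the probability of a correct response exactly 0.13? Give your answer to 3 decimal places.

-0.452

P(θ) = 1 / (1 + exp(−a(θ − b)))
logit = ln(0.1300/0.8700) = -1.9010
θ = b + logit/(a) = 1.66 + (-1.9010)/0.9000 = -0.4522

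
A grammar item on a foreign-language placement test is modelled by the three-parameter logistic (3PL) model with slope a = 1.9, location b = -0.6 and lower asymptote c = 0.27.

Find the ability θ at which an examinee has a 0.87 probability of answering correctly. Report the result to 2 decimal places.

P(θ) = c + (1 − c) · 1 / (1 + exp(−a(θ − b)))
Remove guessing floor: (0.87 − 0.27)/(1 − 0.27) = 0.8219
logit = ln(0.8219/0.1781) = 1.5294
θ = b + logit/(a) = -0.6 + 1.5294/1.9000 = 0.2049

0.20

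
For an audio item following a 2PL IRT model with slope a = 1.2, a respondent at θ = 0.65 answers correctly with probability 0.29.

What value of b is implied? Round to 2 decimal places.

P(θ) = 1 / (1 + exp(−a(θ − b)))
logit(0.29) = ln(0.29/0.71) = -0.8954
b = θ − logit/(a) = 0.65 − (-0.8954)/1.2000 = 1.3962

1.40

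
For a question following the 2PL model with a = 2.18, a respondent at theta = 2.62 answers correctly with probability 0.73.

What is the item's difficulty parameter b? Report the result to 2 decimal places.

P(theta) = 1 / (1 + exp(−a(theta − b)))
logit(0.73) = ln(0.73/0.27) = 0.9946
b = theta − logit/(a) = 2.62 − 0.9946/2.1800 = 2.1638

2.16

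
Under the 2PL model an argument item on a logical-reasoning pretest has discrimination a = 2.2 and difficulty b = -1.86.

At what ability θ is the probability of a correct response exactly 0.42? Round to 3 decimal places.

-2.007

P(θ) = 1 / (1 + exp(−a(θ − b)))
logit = ln(0.4200/0.5800) = -0.3228
θ = b + logit/(a) = -1.86 + (-0.3228)/2.2000 = -2.0067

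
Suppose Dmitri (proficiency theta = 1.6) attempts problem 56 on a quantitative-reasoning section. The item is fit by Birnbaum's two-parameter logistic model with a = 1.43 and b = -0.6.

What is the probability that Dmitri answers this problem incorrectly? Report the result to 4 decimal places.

0.0412

P(theta) = 1 / (1 + exp(−a(theta − b)))
Exponent: 1.43 × (1.6 − (-0.6)) = 3.1460
1/(1 + e^{-3.1460}) = 0.9588
P(incorrect) = 1 − 0.9588 = 0.0412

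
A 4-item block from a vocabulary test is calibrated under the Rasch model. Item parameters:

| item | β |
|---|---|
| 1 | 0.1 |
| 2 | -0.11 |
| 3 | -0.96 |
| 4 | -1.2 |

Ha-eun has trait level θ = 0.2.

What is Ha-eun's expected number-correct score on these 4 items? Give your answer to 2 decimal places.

2.67

P(θ) = 1 / (1 + exp(−(θ − β)))
P_1 = 1/(1+e^{-0.1000}) = 0.5250
P_2 = 1/(1+e^{-0.3100}) = 0.5769
P_3 = 1/(1+e^{-1.1600}) = 0.7613
P_4 = 1/(1+e^{-1.4000}) = 0.8022
E[score] = 0.5250 + 0.5769 + 0.7613 + 0.8022 = 2.6654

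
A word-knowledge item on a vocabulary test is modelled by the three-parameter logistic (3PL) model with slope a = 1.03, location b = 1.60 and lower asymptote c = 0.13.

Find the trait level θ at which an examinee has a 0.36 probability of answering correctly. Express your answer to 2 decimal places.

P(θ) = c + (1 − c) · 1 / (1 + exp(−a(θ − b)))
Remove guessing floor: (0.36 − 0.13)/(1 − 0.13) = 0.2644
logit = ln(0.2644/0.7356) = -1.0234
θ = b + logit/(a) = 1.60 + (-1.0234)/1.0300 = 0.6064

0.61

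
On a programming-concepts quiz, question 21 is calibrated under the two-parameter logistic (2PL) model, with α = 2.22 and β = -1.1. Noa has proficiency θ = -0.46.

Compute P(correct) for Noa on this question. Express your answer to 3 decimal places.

P(θ) = 1 / (1 + exp(−α(θ − β)))
Exponent: 2.22 × (-0.46 − (-1.1)) = 1.4208
1/(1 + e^{-1.4208}) = 0.8055

0.805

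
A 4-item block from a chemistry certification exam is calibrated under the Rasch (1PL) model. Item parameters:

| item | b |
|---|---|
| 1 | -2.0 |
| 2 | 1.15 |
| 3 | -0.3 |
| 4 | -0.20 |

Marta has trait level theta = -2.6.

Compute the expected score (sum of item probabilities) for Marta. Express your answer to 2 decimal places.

0.55

P(theta) = 1 / (1 + exp(−(theta − b)))
P_1 = 1/(1+e^{0.6000}) = 0.3543
P_2 = 1/(1+e^{3.7500}) = 0.0230
P_3 = 1/(1+e^{2.3000}) = 0.0911
P_4 = 1/(1+e^{2.4000}) = 0.0832
E[score] = 0.3543 + 0.0230 + 0.0911 + 0.0832 = 0.5516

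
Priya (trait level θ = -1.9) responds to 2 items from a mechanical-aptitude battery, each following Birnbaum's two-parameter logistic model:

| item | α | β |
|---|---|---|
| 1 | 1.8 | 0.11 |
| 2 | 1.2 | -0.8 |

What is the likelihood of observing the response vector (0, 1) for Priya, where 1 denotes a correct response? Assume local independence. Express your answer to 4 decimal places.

0.2053

P(θ) = 1 / (1 + exp(−α(θ − β)))
P_1 = 1/(1+e^{3.6180}) = 0.0261
P_2 = 1/(1+e^{1.3200}) = 0.2108
L = (1−P_1) × P_2 = 0.9739 × 0.2108 = 0.20531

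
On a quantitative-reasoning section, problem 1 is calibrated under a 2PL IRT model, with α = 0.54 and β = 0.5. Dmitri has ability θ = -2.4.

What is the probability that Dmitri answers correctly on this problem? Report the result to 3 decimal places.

0.173

P(θ) = 1 / (1 + exp(−α(θ − β)))
Exponent: 0.54 × (-2.4 − 0.5) = -1.5660
1/(1 + e^{1.5660}) = 0.1728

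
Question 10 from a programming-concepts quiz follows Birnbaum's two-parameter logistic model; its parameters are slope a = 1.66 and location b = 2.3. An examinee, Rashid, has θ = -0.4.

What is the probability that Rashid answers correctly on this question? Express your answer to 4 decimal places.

P(θ) = 1 / (1 + exp(−a(θ − b)))
Exponent: 1.66 × (-0.4 − 2.3) = -4.4820
1/(1 + e^{4.4820}) = 0.0112

0.0112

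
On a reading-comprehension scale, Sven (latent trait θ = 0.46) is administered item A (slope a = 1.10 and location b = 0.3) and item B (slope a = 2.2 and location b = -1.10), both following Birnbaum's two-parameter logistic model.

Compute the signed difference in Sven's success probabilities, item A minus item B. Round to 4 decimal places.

P(θ) = 1 / (1 + exp(−a(θ − b)))
P_A = 0.5439
P_B = 0.9687
P_A − P_B = -0.4248

-0.4248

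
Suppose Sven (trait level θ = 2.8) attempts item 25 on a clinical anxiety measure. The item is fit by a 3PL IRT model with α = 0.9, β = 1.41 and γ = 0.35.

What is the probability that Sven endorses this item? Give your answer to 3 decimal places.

P(θ) = γ + (1 − γ) · 1 / (1 + exp(−α(θ − β)))
Exponent: 0.9 × (2.8 − 1.41) = 1.2510
1/(1 + e^{-1.2510}) = 0.7775
P = 0.35 + 0.65 × 0.7775 = 0.8554

0.855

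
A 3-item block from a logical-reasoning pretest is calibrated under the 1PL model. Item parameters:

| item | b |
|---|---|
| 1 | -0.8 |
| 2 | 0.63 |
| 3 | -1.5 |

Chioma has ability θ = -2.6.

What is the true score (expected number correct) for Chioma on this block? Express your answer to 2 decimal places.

0.43

P(θ) = 1 / (1 + exp(−(θ − b)))
P_1 = 1/(1+e^{1.8000}) = 0.1419
P_2 = 1/(1+e^{3.2300}) = 0.0381
P_3 = 1/(1+e^{1.1000}) = 0.2497
E[score] = 0.1419 + 0.0381 + 0.2497 = 0.4296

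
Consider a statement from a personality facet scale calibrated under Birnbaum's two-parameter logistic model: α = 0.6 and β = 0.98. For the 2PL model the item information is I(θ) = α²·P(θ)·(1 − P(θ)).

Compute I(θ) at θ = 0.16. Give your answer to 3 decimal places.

0.085

P = 1/(1+e^{0.4920}) = 0.3794
P(1−P) = 0.3794 × 0.6206 = 0.2355
I = α² × P(1−P) = 0.6² × 0.2355 = 0.08477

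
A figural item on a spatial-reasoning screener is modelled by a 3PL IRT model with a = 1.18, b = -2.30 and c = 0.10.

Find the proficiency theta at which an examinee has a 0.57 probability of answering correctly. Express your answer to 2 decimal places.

-2.22

P(theta) = c + (1 − c) · 1 / (1 + exp(−a(theta − b)))
Remove guessing floor: (0.57 − 0.10)/(1 − 0.10) = 0.5222
logit = ln(0.5222/0.4778) = 0.0889
theta = b + logit/(a) = -2.30 + 0.0889/1.1800 = -2.2246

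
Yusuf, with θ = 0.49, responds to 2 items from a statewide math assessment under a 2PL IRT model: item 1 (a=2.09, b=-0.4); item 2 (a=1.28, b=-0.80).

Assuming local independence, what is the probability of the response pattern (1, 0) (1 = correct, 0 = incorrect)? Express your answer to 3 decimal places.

0.139

P(θ) = 1 / (1 + exp(−a(θ − b)))
P_1 = 1/(1+e^{-1.8601}) = 0.8653
P_2 = 1/(1+e^{-1.6512}) = 0.8391
L = P_1 × (1−P_2) = 0.8653 × 0.1609 = 0.13927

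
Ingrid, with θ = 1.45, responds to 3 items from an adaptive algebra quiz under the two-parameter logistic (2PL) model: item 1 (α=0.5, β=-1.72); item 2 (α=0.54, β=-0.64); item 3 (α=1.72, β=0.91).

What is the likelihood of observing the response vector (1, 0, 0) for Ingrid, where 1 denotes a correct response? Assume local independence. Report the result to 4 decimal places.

0.0574

P(θ) = 1 / (1 + exp(−α(θ − β)))
P_1 = 1/(1+e^{-1.5850}) = 0.8299
P_2 = 1/(1+e^{-1.1286}) = 0.7556
P_3 = 1/(1+e^{-0.9288}) = 0.7168
L = P_1 × (1−P_2) × (1−P_3) = 0.8299 × 0.2444 × 0.2832 = 0.05744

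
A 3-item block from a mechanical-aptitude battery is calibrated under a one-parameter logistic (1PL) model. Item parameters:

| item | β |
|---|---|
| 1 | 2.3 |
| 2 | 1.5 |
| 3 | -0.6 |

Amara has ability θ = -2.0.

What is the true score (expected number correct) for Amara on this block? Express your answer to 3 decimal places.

0.241

P(θ) = 1 / (1 + exp(−(θ − β)))
P_1 = 1/(1+e^{4.3000}) = 0.0134
P_2 = 1/(1+e^{3.5000}) = 0.0293
P_3 = 1/(1+e^{1.4000}) = 0.1978
E[score] = 0.0134 + 0.0293 + 0.1978 = 0.2405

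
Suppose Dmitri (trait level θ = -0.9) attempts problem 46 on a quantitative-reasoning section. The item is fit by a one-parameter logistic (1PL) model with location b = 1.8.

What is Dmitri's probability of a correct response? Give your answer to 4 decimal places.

P(θ) = 1 / (1 + exp(−(θ − b)))
Exponent: (-0.9 − 1.8) = -2.7000
1/(1 + e^{2.7000}) = 0.0630
P = 0.0630

0.0630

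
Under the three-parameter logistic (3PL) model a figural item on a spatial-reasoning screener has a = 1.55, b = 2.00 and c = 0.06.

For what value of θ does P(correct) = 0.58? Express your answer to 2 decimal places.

2.14

P(θ) = c + (1 − c) · 1 / (1 + exp(−a(θ − b)))
Remove guessing floor: (0.58 − 0.06)/(1 − 0.06) = 0.5532
logit = ln(0.5532/0.4468) = 0.2136
θ = b + logit/(a) = 2.00 + 0.2136/1.5500 = 2.1378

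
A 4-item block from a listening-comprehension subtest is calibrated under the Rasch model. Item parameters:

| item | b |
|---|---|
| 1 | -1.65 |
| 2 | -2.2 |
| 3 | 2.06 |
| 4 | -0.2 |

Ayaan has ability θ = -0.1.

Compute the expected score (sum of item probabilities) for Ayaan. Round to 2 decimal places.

2.34

P(θ) = 1 / (1 + exp(−(θ − b)))
P_1 = 1/(1+e^{-1.5500}) = 0.8249
P_2 = 1/(1+e^{-2.1000}) = 0.8909
P_3 = 1/(1+e^{2.1600}) = 0.1034
P_4 = 1/(1+e^{-0.1000}) = 0.5250
E[score] = 0.8249 + 0.8909 + 0.1034 + 0.5250 = 2.3442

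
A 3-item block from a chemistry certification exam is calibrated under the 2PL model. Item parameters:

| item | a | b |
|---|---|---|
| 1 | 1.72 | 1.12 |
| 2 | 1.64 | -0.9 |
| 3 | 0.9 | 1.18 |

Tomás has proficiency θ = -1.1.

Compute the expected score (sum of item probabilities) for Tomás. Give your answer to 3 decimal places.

P(θ) = 1 / (1 + exp(−a(θ − b)))
P_1 = 1/(1+e^{3.8184}) = 0.0215
P_2 = 1/(1+e^{0.3280}) = 0.4187
P_3 = 1/(1+e^{2.0520}) = 0.1139
E[score] = 0.0215 + 0.4187 + 0.1139 = 0.5541

0.554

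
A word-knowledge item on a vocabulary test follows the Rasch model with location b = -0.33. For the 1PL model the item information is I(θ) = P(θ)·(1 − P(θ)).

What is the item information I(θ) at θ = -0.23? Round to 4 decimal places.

P = 1/(1+e^{-0.1000}) = 0.5250
P(1−P) = 0.5250 × 0.4750 = 0.2494
I = P(1−P) = 0.24938

0.2494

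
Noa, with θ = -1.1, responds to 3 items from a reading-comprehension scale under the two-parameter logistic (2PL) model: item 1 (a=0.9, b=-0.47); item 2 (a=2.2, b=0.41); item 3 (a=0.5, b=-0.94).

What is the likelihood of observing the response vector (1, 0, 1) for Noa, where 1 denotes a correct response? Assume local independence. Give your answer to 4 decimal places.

0.1677

P(θ) = 1 / (1 + exp(−a(θ − b)))
P_1 = 1/(1+e^{0.5670}) = 0.3619
P_2 = 1/(1+e^{3.3220}) = 0.0348
P_3 = 1/(1+e^{0.0800}) = 0.4800
L = P_1 × (1−P_2) × P_3 = 0.3619 × 0.9652 × 0.4800 = 0.16768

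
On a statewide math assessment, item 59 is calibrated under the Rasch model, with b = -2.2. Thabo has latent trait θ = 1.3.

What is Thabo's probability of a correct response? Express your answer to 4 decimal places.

P(θ) = 1 / (1 + exp(−(θ − b)))
Exponent: (1.3 − (-2.2)) = 3.5000
1/(1 + e^{-3.5000}) = 0.9707
P = 0.9707

0.9707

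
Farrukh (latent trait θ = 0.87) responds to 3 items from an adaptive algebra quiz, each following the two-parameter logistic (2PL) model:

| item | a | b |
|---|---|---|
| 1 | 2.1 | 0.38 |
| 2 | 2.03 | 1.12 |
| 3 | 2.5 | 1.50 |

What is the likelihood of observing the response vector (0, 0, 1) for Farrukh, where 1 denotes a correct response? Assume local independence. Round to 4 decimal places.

0.0282

P(θ) = 1 / (1 + exp(−a(θ − b)))
P_1 = 1/(1+e^{-1.0290}) = 0.7367
P_2 = 1/(1+e^{0.5075}) = 0.3758
P_3 = 1/(1+e^{1.5750}) = 0.1715
L = (1−P_1) × (1−P_2) × P_3 = 0.2633 × 0.6242 × 0.1715 = 0.02819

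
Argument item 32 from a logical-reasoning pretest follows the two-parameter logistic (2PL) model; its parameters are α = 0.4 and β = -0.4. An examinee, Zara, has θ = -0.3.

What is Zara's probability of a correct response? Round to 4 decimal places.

P(θ) = 1 / (1 + exp(−α(θ − β)))
Exponent: 0.4 × (-0.3 − (-0.4)) = 0.0400
1/(1 + e^{-0.0400}) = 0.5100

0.5100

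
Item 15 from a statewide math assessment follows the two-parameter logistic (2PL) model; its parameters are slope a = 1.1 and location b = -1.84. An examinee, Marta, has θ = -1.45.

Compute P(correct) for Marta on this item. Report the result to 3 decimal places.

P(θ) = 1 / (1 + exp(−a(θ − b)))
Exponent: 1.1 × (-1.45 − (-1.84)) = 0.4290
1/(1 + e^{-0.4290}) = 0.6056

0.606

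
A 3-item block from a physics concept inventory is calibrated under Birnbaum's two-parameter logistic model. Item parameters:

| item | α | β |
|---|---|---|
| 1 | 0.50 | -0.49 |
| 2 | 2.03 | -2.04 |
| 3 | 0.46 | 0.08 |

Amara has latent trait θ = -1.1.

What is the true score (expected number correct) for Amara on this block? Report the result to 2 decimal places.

1.66

P(θ) = 1 / (1 + exp(−α(θ − β)))
P_1 = 1/(1+e^{0.3050}) = 0.4243
P_2 = 1/(1+e^{-1.9082}) = 0.8708
P_3 = 1/(1+e^{0.5428}) = 0.3675
E[score] = 0.4243 + 0.8708 + 0.3675 = 1.6627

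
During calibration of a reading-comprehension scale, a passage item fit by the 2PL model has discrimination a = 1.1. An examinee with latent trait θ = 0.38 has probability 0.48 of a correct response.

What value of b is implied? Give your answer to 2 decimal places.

P(θ) = 1 / (1 + exp(−a(θ − b)))
logit(0.48) = ln(0.48/0.52) = -0.0800
b = θ − logit/(a) = 0.38 − (-0.0800)/1.1000 = 0.4528

0.45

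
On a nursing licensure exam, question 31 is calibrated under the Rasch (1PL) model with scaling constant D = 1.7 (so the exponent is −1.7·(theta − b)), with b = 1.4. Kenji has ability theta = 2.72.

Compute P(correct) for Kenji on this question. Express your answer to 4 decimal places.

P(theta) = 1 / (1 + exp(−D·(theta − b)))
Exponent: 1.7 × (2.72 − 1.4) = 2.2440
1/(1 + e^{-2.2440}) = 0.9041
P = 0.9041

0.9041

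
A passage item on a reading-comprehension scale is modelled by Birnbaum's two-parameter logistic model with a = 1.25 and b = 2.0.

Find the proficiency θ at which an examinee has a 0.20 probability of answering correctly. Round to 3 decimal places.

0.891

P(θ) = 1 / (1 + exp(−a(θ − b)))
logit = ln(0.2000/0.8000) = -1.3863
θ = b + logit/(a) = 2.0 + (-1.3863)/1.2500 = 0.8910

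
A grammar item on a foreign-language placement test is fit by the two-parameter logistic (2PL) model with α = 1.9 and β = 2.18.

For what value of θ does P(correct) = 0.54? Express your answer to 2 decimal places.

P(θ) = 1 / (1 + exp(−α(θ − β)))
logit = ln(0.5400/0.4600) = 0.1603
θ = β + logit/(α) = 2.18 + 0.1603/1.9000 = 2.2644

2.26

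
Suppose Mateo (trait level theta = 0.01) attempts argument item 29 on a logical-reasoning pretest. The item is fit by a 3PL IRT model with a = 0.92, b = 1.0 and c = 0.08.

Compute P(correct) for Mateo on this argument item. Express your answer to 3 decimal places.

P(theta) = c + (1 − c) · 1 / (1 + exp(−a(theta − b)))
Exponent: 0.92 × (0.01 − 1.0) = -0.9108
1/(1 + e^{0.9108}) = 0.2868
P = 0.08 + 0.92 × 0.2868 = 0.3439

0.344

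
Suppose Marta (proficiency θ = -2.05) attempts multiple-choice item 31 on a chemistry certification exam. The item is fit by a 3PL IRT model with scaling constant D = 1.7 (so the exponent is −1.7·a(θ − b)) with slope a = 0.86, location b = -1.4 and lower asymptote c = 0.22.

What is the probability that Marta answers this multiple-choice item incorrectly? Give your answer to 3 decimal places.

P(θ) = c + (1 − c) · 1 / (1 + exp(−D·a(θ − b)))
Exponent: 1.7 × 0.86 × (-2.05 − (-1.4)) = -0.9503
1/(1 + e^{0.9503}) = 0.2788
P = 0.22 + 0.78 × 0.2788 = 0.4375
P(incorrect) = 1 − 0.4375 = 0.5625

0.563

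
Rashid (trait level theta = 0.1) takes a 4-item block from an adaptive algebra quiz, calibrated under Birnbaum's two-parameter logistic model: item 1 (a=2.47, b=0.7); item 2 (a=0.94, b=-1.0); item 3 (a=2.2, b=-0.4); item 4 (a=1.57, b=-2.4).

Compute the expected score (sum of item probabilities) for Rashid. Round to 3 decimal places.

P(theta) = 1 / (1 + exp(−a(theta − b)))
P_1 = 1/(1+e^{1.4820}) = 0.1851
P_2 = 1/(1+e^{-1.0340}) = 0.7377
P_3 = 1/(1+e^{-1.1000}) = 0.7503
P_4 = 1/(1+e^{-3.9250}) = 0.9806
E[score] = 0.1851 + 0.7377 + 0.7503 + 0.9806 = 2.6537

2.654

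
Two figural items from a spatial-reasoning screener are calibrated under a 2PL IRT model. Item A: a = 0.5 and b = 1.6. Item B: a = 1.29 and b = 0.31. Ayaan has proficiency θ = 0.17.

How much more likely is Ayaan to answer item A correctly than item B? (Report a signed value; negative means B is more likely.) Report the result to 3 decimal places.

-0.126

P(θ) = 1 / (1 + exp(−a(θ − b)))
P_A = 0.3285
P_B = 0.4550
P_A − P_B = -0.1265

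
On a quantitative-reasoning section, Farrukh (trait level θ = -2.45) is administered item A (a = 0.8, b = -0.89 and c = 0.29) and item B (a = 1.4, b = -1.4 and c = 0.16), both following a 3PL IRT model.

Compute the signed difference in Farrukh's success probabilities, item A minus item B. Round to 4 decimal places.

0.1313

P(θ) = c + (1 − c) · 1 / (1 + exp(−a(θ − b)))
P_A = 0.4484
P_B = 0.3170
P_A − P_B = 0.1313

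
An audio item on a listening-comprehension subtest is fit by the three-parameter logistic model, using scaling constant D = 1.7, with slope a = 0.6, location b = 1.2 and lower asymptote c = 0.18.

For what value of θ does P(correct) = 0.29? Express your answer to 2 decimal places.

P(θ) = c + (1 − c) · 1 / (1 + exp(−D·a(θ − b)))
Remove guessing floor: (0.29 − 0.18)/(1 − 0.18) = 0.1341
logit = ln(0.1341/0.8659) = -1.8648
θ = b + logit/(1.7·a) = 1.2 + (-1.8648)/1.0200 = -0.6282

-0.63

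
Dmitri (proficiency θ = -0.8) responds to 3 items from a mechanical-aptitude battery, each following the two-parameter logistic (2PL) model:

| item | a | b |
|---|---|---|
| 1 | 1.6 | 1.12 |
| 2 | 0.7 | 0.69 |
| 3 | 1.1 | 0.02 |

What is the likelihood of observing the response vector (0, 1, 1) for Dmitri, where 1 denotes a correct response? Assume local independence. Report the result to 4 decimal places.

0.0719

P(θ) = 1 / (1 + exp(−a(θ − b)))
P_1 = 1/(1+e^{3.0720}) = 0.0443
P_2 = 1/(1+e^{1.0430}) = 0.2606
P_3 = 1/(1+e^{0.9020}) = 0.2886
L = (1−P_1) × P_2 × P_3 = 0.9557 × 0.2606 × 0.2886 = 0.07188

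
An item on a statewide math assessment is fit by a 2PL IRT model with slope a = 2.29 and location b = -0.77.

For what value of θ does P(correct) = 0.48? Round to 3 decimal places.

P(θ) = 1 / (1 + exp(−a(θ − b)))
logit = ln(0.4800/0.5200) = -0.0800
θ = b + logit/(a) = -0.77 + (-0.0800)/2.2900 = -0.8050

-0.805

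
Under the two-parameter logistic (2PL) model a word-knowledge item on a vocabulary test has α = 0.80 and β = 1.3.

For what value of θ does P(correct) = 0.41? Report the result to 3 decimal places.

0.845

P(θ) = 1 / (1 + exp(−α(θ − β)))
logit = ln(0.4100/0.5900) = -0.3640
θ = β + logit/(α) = 1.3 + (-0.3640)/0.8000 = 0.8450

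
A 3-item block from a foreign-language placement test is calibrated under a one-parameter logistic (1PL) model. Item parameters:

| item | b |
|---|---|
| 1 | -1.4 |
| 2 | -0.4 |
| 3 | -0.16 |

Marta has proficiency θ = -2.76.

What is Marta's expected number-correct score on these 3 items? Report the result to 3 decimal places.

P(θ) = 1 / (1 + exp(−(θ − b)))
P_1 = 1/(1+e^{1.3600}) = 0.2042
P_2 = 1/(1+e^{2.3600}) = 0.0863
P_3 = 1/(1+e^{2.6000}) = 0.0691
E[score] = 0.2042 + 0.0863 + 0.0691 = 0.3597

0.360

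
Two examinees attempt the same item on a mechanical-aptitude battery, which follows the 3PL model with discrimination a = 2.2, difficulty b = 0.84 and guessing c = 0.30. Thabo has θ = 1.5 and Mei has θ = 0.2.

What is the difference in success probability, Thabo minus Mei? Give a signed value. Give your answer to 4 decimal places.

P(θ) = c + (1 − c) · 1 / (1 + exp(−a(θ − b)))
P(Thabo) = 0.8672  [exponent 1.4520]
P(Mei) = 0.4376  [exponent -1.4080]
Difference = 0.8672 − 0.4376 = 0.4296

0.4296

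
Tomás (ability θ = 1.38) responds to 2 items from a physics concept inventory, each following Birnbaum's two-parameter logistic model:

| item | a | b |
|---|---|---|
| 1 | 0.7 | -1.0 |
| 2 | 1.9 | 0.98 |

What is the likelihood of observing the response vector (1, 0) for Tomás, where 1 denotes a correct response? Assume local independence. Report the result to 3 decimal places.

P(θ) = 1 / (1 + exp(−a(θ − b)))
P_1 = 1/(1+e^{-1.6660}) = 0.8410
P_2 = 1/(1+e^{-0.7600}) = 0.6814
L = P_1 × (1−P_2) = 0.8410 × 0.3186 = 0.26799

0.268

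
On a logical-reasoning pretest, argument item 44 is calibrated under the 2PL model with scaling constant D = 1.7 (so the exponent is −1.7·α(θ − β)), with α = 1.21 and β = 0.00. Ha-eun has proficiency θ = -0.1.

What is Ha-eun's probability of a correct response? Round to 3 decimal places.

P(θ) = 1 / (1 + exp(−D·α(θ − β)))
Exponent: 1.7 × 1.21 × (-0.1 − 0.00) = -0.2057
1/(1 + e^{0.2057}) = 0.4488
P = 0.4488

0.449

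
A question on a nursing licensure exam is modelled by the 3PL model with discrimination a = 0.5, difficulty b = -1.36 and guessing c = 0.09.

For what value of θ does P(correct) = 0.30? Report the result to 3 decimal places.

-3.768

P(θ) = c + (1 − c) · 1 / (1 + exp(−a(θ − b)))
Remove guessing floor: (0.30 − 0.09)/(1 − 0.09) = 0.2308
logit = ln(0.2308/0.7692) = -1.2040
θ = b + logit/(a) = -1.36 + (-1.2040)/0.5000 = -3.7679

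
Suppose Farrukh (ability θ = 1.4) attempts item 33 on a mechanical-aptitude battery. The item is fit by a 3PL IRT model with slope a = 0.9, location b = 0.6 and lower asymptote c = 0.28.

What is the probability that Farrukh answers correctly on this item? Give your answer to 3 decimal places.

P(θ) = c + (1 − c) · 1 / (1 + exp(−a(θ − b)))
Exponent: 0.9 × (1.4 − 0.6) = 0.7200
1/(1 + e^{-0.7200}) = 0.6726
P = 0.28 + 0.72 × 0.6726 = 0.7643

0.764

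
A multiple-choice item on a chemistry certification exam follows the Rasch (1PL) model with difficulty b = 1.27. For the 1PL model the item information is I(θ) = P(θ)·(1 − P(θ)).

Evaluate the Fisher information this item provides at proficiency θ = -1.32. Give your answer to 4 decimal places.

P = 1/(1+e^{2.5900}) = 0.0698
P(1−P) = 0.0698 × 0.9302 = 0.0649
I = P(1−P) = 0.06491

0.0649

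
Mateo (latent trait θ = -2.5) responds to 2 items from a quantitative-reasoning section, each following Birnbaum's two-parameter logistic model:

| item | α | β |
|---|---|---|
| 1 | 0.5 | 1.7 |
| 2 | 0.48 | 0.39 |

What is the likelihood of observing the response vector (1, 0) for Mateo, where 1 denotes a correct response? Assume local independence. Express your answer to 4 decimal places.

P(θ) = 1 / (1 + exp(−α(θ − β)))
P_1 = 1/(1+e^{2.1000}) = 0.1091
P_2 = 1/(1+e^{1.3872}) = 0.1999
L = P_1 × (1−P_2) = 0.1091 × 0.8001 = 0.08729

0.0873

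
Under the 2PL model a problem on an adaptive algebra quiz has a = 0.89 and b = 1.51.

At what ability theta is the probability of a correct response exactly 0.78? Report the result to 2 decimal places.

2.93

P(theta) = 1 / (1 + exp(−a(theta − b)))
logit = ln(0.7800/0.2200) = 1.2657
theta = b + logit/(a) = 1.51 + 1.2657/0.8900 = 2.9321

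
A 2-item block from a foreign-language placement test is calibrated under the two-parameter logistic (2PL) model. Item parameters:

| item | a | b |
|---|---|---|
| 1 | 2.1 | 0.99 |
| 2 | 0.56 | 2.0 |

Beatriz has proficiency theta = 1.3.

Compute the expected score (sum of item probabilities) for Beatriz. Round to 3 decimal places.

1.060

P(theta) = 1 / (1 + exp(−a(theta − b)))
P_1 = 1/(1+e^{-0.6510}) = 0.6572
P_2 = 1/(1+e^{0.3920}) = 0.4032
E[score] = 0.6572 + 0.4032 = 1.0605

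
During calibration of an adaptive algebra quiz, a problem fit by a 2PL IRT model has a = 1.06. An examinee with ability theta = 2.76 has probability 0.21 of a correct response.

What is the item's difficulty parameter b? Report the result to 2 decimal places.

4.01

P(theta) = 1 / (1 + exp(−a(theta − b)))
logit(0.21) = ln(0.21/0.79) = -1.3249
b = theta − logit/(a) = 2.76 − (-1.3249)/1.0600 = 4.0099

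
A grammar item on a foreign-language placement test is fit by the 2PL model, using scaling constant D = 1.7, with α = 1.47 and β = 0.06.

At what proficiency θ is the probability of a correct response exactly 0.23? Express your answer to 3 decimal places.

-0.424

P(θ) = 1 / (1 + exp(−D·α(θ − β)))
logit = ln(0.2300/0.7700) = -1.2083
θ = β + logit/(1.7·α) = 0.06 + (-1.2083)/2.4990 = -0.4235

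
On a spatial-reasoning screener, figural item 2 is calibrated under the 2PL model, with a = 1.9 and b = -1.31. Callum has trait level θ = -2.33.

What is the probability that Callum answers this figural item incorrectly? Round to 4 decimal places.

P(θ) = 1 / (1 + exp(−a(θ − b)))
Exponent: 1.9 × (-2.33 − (-1.31)) = -1.9380
1/(1 + e^{1.9380}) = 0.1259
P(incorrect) = 1 − 0.1259 = 0.8741

0.8741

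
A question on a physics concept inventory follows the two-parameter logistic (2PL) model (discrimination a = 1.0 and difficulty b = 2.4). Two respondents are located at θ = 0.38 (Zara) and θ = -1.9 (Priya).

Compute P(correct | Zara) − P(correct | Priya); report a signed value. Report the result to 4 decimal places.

0.1037

P(θ) = 1 / (1 + exp(−a(θ − b)))
P(Zara) = 0.1171  [exponent -2.0200]
P(Priya) = 0.0134  [exponent -4.3000]
Difference = 0.1171 − 0.0134 = 0.1037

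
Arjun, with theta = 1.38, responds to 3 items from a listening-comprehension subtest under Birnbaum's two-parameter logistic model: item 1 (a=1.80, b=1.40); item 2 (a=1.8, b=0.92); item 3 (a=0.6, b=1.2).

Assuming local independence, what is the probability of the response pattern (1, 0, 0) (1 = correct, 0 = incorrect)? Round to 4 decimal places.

P(theta) = 1 / (1 + exp(−a(theta − b)))
P_1 = 1/(1+e^{0.0360}) = 0.4910
P_2 = 1/(1+e^{-0.8280}) = 0.6959
P_3 = 1/(1+e^{-0.1080}) = 0.5270
L = P_1 × (1−P_2) × (1−P_3) = 0.4910 × 0.3041 × 0.4730 = 0.07062

0.0706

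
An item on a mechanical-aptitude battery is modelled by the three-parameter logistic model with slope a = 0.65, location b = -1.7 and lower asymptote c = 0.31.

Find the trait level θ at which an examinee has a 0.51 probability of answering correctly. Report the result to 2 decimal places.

-3.08

P(θ) = c + (1 − c) · 1 / (1 + exp(−a(θ − b)))
Remove guessing floor: (0.51 − 0.31)/(1 − 0.31) = 0.2899
logit = ln(0.2899/0.7101) = -0.8961
θ = b + logit/(a) = -1.7 + (-0.8961)/0.6500 = -3.0786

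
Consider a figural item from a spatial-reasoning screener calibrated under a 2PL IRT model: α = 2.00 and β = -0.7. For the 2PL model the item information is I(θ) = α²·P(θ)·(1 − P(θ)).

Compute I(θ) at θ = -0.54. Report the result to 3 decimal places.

P = 1/(1+e^{-0.3200}) = 0.5793
P(1−P) = 0.5793 × 0.4207 = 0.2437
I = α² × P(1−P) = 2.00² × 0.2437 = 0.97483

0.975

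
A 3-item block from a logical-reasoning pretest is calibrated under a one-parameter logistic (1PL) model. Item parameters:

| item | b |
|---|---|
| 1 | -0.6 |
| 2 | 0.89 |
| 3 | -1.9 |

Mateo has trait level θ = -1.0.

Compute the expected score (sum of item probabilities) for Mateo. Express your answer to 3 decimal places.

P(θ) = 1 / (1 + exp(−(θ − b)))
P_1 = 1/(1+e^{0.4000}) = 0.4013
P_2 = 1/(1+e^{1.8900}) = 0.1312
P_3 = 1/(1+e^{-0.9000}) = 0.7109
E[score] = 0.4013 + 0.1312 + 0.7109 = 1.2435

1.244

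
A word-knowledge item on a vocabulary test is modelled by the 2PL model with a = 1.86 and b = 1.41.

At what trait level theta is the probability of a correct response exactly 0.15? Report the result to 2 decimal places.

0.48

P(theta) = 1 / (1 + exp(−a(theta − b)))
logit = ln(0.1500/0.8500) = -1.7346
theta = b + logit/(a) = 1.41 + (-1.7346)/1.8600 = 0.4774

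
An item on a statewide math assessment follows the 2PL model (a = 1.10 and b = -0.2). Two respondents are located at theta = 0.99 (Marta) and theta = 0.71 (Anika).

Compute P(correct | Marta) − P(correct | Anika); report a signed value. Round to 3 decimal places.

0.056

P(theta) = 1 / (1 + exp(−a(theta − b)))
P(Marta) = 0.7873  [exponent 1.3090]
P(Anika) = 0.7313  [exponent 1.0010]
Difference = 0.7873 − 0.7313 = 0.0561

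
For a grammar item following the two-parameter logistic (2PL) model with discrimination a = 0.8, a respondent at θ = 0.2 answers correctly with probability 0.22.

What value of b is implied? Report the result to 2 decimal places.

1.78

P(θ) = 1 / (1 + exp(−a(θ − b)))
logit(0.22) = ln(0.22/0.78) = -1.2657
b = θ − logit/(a) = 0.2 − (-1.2657)/0.8000 = 1.7821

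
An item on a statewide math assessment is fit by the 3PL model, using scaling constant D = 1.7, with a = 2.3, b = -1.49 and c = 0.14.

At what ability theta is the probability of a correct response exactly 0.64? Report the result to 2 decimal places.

-1.41

P(theta) = c + (1 − c) · 1 / (1 + exp(−D·a(theta − b)))
Remove guessing floor: (0.64 − 0.14)/(1 − 0.14) = 0.5814
logit = ln(0.5814/0.4186) = 0.3285
theta = b + logit/(1.7·a) = -1.49 + 0.3285/3.9100 = -1.4060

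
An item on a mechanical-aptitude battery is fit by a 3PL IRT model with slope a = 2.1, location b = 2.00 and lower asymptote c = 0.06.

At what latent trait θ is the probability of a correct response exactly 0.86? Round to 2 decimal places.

2.83

P(θ) = c + (1 − c) · 1 / (1 + exp(−a(θ − b)))
Remove guessing floor: (0.86 − 0.06)/(1 − 0.06) = 0.8511
logit = ln(0.8511/0.1489) = 1.7430
θ = b + logit/(a) = 2.00 + 1.7430/2.1000 = 2.8300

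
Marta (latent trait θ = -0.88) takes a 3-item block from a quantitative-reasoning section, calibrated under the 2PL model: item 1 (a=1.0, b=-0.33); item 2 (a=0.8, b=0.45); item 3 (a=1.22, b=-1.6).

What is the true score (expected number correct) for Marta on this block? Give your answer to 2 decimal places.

P(θ) = 1 / (1 + exp(−a(θ − b)))
P_1 = 1/(1+e^{0.5500}) = 0.3659
P_2 = 1/(1+e^{1.0640}) = 0.2565
P_3 = 1/(1+e^{-0.8784}) = 0.7065
E[score] = 0.3659 + 0.2565 + 0.7065 = 1.3289

1.33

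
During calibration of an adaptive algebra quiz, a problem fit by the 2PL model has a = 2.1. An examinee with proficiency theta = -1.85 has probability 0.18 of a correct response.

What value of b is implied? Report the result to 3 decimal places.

-1.128

P(theta) = 1 / (1 + exp(−a(theta − b)))
logit(0.18) = ln(0.18/0.82) = -1.5163
b = theta − logit/(a) = -1.85 − (-1.5163)/2.1000 = -1.1279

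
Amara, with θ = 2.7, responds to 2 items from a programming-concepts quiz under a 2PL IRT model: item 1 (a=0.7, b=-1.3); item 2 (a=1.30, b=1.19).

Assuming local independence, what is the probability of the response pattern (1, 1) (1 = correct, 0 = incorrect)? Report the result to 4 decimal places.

P(θ) = 1 / (1 + exp(−a(θ − b)))
P_1 = 1/(1+e^{-2.8000}) = 0.9427
P_2 = 1/(1+e^{-1.9630}) = 0.8769
L = P_1 × P_2 = 0.9427 × 0.8769 = 0.82659

0.8266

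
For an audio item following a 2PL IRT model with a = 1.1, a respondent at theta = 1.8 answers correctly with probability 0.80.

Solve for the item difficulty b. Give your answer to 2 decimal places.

0.54

P(theta) = 1 / (1 + exp(−a(theta − b)))
logit(0.80) = ln(0.80/0.20) = 1.3863
b = theta − logit/(a) = 1.8 − 1.3863/1.1000 = 0.5397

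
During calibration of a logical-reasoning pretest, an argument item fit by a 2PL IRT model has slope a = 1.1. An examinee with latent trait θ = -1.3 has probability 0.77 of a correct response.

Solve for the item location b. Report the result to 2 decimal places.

P(θ) = 1 / (1 + exp(−a(θ − b)))
logit(0.77) = ln(0.77/0.23) = 1.2083
b = θ − logit/(a) = -1.3 − 1.2083/1.1000 = -2.3985

-2.40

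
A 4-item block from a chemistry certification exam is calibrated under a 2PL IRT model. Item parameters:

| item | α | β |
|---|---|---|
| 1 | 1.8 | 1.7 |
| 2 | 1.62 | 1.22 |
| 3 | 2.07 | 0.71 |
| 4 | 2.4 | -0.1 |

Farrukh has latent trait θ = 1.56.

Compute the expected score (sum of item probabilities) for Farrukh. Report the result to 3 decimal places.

2.907

P(θ) = 1 / (1 + exp(−α(θ − β)))
P_1 = 1/(1+e^{0.2520}) = 0.4373
P_2 = 1/(1+e^{-0.5508}) = 0.6343
P_3 = 1/(1+e^{-1.7595}) = 0.8531
P_4 = 1/(1+e^{-3.9840}) = 0.9817
E[score] = 0.4373 + 0.6343 + 0.8531 + 0.9817 = 2.9065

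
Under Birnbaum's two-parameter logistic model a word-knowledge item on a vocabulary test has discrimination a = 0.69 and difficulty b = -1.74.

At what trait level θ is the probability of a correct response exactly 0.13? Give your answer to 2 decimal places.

-4.50

P(θ) = 1 / (1 + exp(−a(θ − b)))
logit = ln(0.1300/0.8700) = -1.9010
θ = b + logit/(a) = -1.74 + (-1.9010)/0.6900 = -4.4950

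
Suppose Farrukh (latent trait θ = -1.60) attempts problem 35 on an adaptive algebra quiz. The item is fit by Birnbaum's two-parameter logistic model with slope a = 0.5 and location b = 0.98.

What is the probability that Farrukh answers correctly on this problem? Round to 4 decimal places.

0.2159

P(θ) = 1 / (1 + exp(−a(θ − b)))
Exponent: 0.5 × (-1.60 − 0.98) = -1.2900
1/(1 + e^{1.2900}) = 0.2159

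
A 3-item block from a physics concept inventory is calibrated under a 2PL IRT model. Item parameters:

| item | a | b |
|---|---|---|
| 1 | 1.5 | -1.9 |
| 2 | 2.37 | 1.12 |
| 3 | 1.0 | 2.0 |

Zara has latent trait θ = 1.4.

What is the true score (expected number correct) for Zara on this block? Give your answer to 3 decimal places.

2.007

P(θ) = 1 / (1 + exp(−a(θ − b)))
P_1 = 1/(1+e^{-4.9500}) = 0.9930
P_2 = 1/(1+e^{-0.6636}) = 0.6601
P_3 = 1/(1+e^{0.6000}) = 0.3543
E[score] = 0.9930 + 0.6601 + 0.3543 = 2.0074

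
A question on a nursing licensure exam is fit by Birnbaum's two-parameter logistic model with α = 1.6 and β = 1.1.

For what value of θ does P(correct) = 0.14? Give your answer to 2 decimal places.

P(θ) = 1 / (1 + exp(−α(θ − β)))
logit = ln(0.1400/0.8600) = -1.8153
θ = β + logit/(α) = 1.1 + (-1.8153)/1.6000 = -0.0346

-0.03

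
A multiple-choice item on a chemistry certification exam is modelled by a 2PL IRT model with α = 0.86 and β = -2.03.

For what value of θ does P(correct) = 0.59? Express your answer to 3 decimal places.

-1.607

P(θ) = 1 / (1 + exp(−α(θ − β)))
logit = ln(0.5900/0.4100) = 0.3640
θ = β + logit/(α) = -2.03 + 0.3640/0.8600 = -1.6068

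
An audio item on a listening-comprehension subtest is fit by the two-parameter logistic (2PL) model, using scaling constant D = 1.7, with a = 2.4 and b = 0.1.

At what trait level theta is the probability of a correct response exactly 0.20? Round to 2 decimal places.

P(theta) = 1 / (1 + exp(−D·a(theta − b)))
logit = ln(0.2000/0.8000) = -1.3863
theta = b + logit/(1.7·a) = 0.1 + (-1.3863)/4.0800 = -0.2398

-0.24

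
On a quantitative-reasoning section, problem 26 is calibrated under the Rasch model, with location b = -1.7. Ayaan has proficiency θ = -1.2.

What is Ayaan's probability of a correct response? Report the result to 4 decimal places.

0.6225

P(θ) = 1 / (1 + exp(−(θ − b)))
Exponent: (-1.2 − (-1.7)) = 0.5000
1/(1 + e^{-0.5000}) = 0.6225
P = 0.6225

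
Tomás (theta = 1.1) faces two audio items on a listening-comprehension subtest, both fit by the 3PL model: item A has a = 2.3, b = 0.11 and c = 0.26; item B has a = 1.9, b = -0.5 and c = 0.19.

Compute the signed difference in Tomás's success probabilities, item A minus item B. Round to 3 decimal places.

P(theta) = c + (1 − c) · 1 / (1 + exp(−a(theta − b)))
P_A = 0.9311
P_B = 0.9630
P_A − P_B = -0.0319

-0.032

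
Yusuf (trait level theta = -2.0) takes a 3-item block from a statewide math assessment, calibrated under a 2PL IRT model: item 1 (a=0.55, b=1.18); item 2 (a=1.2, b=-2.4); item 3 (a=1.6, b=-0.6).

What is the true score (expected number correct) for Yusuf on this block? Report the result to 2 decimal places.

P(theta) = 1 / (1 + exp(−a(theta − b)))
P_1 = 1/(1+e^{1.7490}) = 0.1482
P_2 = 1/(1+e^{-0.4800}) = 0.6177
P_3 = 1/(1+e^{2.2400}) = 0.0962
E[score] = 0.1482 + 0.6177 + 0.0962 = 0.8621

0.86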